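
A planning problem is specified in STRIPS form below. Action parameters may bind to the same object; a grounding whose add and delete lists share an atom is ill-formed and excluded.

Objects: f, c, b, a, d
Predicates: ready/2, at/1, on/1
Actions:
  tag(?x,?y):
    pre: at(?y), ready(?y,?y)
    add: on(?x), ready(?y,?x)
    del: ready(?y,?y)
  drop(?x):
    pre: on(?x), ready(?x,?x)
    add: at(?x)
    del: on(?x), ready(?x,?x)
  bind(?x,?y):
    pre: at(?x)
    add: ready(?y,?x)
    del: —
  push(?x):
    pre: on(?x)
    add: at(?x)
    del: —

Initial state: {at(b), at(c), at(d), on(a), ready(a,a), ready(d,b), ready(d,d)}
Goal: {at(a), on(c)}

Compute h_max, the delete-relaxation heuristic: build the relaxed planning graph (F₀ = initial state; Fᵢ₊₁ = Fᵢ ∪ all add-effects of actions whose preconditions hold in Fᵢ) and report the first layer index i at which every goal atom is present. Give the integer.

1

F0 = init (7 atoms)
F1 = F0 ∪ {at(a), on(b), on(c), on(f), ready(a,b), ready(a,c), ready(a,d), ready(b,b), ready(b,c), ready(b,d), ready(c,b), ready(c,c), ready(c,d), ready(d,a), ready(d,c), ready(d,f), ready(f,b), ready(f,c), ready(f,d)}  (26 atoms)
goal ⊆ F1  ⇒  h_max = 1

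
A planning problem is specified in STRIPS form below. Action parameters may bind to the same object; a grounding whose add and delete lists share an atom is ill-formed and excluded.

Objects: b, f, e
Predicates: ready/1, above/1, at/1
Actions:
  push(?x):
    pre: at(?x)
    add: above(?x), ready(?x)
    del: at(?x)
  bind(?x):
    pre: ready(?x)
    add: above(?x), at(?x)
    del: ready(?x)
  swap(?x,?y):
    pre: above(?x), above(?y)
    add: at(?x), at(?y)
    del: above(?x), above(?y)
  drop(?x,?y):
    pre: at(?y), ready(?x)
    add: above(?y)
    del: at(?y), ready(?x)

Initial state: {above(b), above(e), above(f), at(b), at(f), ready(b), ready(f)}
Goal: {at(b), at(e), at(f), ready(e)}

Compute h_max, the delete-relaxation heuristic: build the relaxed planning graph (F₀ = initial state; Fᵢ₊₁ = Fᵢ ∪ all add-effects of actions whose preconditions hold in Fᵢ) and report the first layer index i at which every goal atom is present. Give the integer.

F0 = init (7 atoms)
F1 = F0 ∪ {at(e)}  (8 atoms)
F2 = F1 ∪ {ready(e)}  (9 atoms)
goal ⊆ F2  ⇒  h_max = 2

2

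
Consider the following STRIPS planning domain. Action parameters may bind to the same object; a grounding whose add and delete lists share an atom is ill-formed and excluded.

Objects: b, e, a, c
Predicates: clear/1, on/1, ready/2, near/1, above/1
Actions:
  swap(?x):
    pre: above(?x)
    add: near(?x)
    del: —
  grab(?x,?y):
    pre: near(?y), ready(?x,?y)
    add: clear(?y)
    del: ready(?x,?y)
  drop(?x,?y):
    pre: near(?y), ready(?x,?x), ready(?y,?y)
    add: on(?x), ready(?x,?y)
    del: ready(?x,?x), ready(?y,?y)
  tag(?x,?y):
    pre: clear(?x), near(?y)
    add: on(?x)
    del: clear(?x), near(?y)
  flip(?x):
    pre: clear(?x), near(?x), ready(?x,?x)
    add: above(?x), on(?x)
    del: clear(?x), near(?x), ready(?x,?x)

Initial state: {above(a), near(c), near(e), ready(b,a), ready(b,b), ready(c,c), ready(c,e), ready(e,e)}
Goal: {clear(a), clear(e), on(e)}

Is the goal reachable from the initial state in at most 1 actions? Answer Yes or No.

No

1. swap(a)  →  {above(a), near(a), near(c), near(e), ready(b,a), ready(b,b), ready(c,c), ready(c,e), ready(e,e)}
2. grab(b,a)  →  {above(a), clear(a), near(a), near(c), near(e), ready(b,b), ready(c,c), ready(c,e), ready(e,e)}
3. grab(c,e)  →  {above(a), clear(a), clear(e), near(a), near(c), near(e), ready(b,b), ready(c,c), ready(e,e)}
4. drop(e,c)  →  {above(a), clear(a), clear(e), near(a), near(c), near(e), on(e), ready(b,b), ready(e,c)}
optimal plan length = 4; 4 > 1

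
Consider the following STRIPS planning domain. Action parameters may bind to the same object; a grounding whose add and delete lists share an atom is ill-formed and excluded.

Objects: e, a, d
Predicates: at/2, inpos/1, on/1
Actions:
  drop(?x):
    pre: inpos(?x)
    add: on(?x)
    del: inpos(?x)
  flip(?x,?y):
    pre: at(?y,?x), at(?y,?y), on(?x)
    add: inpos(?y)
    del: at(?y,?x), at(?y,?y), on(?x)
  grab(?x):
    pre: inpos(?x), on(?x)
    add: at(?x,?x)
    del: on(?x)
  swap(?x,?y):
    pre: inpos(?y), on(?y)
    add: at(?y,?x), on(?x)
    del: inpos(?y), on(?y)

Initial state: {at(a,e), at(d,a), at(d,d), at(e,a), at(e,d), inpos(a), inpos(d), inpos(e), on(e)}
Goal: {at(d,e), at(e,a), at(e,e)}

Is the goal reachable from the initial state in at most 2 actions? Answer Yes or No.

1. drop(a)  →  {at(a,e), at(d,a), at(d,d), at(e,a), at(e,d), inpos(d), inpos(e), on(a), on(e)}
2. drop(d)  →  {at(a,e), at(d,a), at(d,d), at(e,a), at(e,d), inpos(e), on(a), on(d), on(e)}
3. flip(a,d)  →  {at(a,e), at(e,a), at(e,d), inpos(d), inpos(e), on(d), on(e)}
4. grab(e)  →  {at(a,e), at(e,a), at(e,d), at(e,e), inpos(d), inpos(e), on(d)}
5. swap(e,d)  →  {at(a,e), at(d,e), at(e,a), at(e,d), at(e,e), inpos(e), on(e)}
optimal plan length = 5; 5 > 2

No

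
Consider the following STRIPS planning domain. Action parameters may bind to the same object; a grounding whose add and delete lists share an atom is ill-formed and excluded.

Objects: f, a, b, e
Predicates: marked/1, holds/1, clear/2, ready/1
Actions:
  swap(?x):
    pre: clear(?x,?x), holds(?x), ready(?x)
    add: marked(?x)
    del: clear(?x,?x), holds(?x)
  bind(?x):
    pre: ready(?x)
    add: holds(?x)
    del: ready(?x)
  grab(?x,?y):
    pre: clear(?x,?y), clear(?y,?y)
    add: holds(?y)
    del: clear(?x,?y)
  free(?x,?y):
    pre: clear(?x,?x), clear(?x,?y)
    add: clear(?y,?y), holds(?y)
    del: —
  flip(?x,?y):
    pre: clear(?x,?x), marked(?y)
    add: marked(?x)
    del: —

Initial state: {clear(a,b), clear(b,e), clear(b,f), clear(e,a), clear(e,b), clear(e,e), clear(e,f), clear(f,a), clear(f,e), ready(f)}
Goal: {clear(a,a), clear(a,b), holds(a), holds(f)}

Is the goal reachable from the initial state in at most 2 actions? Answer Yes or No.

1. bind(f)  →  {clear(a,b), clear(b,e), clear(b,f), clear(e,a), clear(e,b), clear(e,e), clear(e,f), clear(f,a), clear(f,e), holds(f)}
2. free(e,a)  →  {clear(a,a), clear(a,b), clear(b,e), clear(b,f), clear(e,a), clear(e,b), clear(e,e), clear(e,f), clear(f,a), clear(f,e), holds(a), holds(f)}
optimal plan length = 2; 2 ≤ 2

Yes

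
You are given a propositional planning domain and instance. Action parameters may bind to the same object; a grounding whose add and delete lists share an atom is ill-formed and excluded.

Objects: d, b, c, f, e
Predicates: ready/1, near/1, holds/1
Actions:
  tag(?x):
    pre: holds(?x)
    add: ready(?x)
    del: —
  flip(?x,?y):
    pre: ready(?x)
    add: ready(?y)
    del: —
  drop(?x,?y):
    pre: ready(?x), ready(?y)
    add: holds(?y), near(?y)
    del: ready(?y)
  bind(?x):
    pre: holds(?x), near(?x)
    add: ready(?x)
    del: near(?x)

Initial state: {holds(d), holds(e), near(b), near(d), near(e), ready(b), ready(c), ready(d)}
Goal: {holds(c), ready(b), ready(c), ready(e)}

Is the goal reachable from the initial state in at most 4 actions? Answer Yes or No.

1. tag(e)  →  {holds(d), holds(e), near(b), near(d), near(e), ready(b), ready(c), ready(d), ready(e)}
2. drop(d,c)  →  {holds(c), holds(d), holds(e), near(b), near(c), near(d), near(e), ready(b), ready(d), ready(e)}
3. tag(c)  →  {holds(c), holds(d), holds(e), near(b), near(c), near(d), near(e), ready(b), ready(c), ready(d), ready(e)}
optimal plan length = 3; 3 ≤ 4

Yes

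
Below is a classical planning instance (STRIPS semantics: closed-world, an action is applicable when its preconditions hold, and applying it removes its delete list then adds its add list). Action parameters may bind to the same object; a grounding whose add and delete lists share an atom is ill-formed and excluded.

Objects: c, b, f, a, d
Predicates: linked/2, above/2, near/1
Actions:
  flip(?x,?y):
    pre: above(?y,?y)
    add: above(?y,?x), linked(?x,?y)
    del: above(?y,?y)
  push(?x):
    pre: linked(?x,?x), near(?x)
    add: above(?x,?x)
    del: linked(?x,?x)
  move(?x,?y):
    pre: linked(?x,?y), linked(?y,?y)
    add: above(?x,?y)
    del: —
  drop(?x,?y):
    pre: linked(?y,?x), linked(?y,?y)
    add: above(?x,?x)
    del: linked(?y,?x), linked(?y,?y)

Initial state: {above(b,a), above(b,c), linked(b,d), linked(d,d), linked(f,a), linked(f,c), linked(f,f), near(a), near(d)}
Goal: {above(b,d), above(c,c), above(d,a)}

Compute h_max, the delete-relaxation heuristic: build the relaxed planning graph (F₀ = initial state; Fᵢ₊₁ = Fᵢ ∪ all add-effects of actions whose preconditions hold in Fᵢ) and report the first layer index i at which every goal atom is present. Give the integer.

F0 = init (9 atoms)
F1 = F0 ∪ {above(a,a), above(b,d), above(c,c), above(d,d), above(f,f)}  (14 atoms)
F2 = F1 ∪ {above(a,b), above(a,c), above(a,d), above(a,f), above(c,a), above(c,b), above(c,d), above(c,f), above(d,a), above(d,b), above(d,c), above(d,f), above(f,a), above(f,b), above(f,c), above(f,d), linked(a,c), linked(a,d), linked(a,f), linked(b,a), linked(b,c), linked(b,f), linked(c,a), linked(c,d), linked(c,f), linked(d,a), linked(d,c), linked(d,f), linked(f,d)}  (43 atoms)
goal ⊆ F2  ⇒  h_max = 2

2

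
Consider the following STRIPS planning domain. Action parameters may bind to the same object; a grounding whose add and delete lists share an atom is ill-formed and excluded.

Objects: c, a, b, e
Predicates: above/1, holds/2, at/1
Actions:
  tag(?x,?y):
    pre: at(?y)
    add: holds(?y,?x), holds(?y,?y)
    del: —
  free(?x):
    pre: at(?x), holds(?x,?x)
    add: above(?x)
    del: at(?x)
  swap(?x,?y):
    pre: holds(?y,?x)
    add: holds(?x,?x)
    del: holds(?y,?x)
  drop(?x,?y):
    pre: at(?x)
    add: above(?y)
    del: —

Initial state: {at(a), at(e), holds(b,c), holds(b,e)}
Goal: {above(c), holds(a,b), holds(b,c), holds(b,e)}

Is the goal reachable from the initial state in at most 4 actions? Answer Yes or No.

Yes

1. tag(b,a)  →  {at(a), at(e), holds(a,a), holds(a,b), holds(b,c), holds(b,e)}
2. drop(a,c)  →  {above(c), at(a), at(e), holds(a,a), holds(a,b), holds(b,c), holds(b,e)}
optimal plan length = 2; 2 ≤ 4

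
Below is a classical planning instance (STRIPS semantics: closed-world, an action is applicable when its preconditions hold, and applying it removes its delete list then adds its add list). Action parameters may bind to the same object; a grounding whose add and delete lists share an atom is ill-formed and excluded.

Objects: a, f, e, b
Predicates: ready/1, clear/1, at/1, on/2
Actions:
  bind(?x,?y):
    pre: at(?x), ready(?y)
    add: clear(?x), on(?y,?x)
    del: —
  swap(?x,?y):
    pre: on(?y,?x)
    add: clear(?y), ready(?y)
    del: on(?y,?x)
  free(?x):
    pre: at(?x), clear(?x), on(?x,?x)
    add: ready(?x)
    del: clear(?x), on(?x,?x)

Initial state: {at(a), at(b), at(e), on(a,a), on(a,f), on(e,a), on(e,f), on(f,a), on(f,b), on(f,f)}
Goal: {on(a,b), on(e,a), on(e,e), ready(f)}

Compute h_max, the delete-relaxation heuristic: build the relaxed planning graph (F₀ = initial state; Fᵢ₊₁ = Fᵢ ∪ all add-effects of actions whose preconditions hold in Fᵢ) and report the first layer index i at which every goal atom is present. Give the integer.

2

F0 = init (10 atoms)
F1 = F0 ∪ {clear(a), clear(e), clear(f), ready(a), ready(e), ready(f)}  (16 atoms)
F2 = F1 ∪ {clear(b), on(a,b), on(a,e), on(e,b), on(e,e), on(f,e)}  (22 atoms)
goal ⊆ F2  ⇒  h_max = 2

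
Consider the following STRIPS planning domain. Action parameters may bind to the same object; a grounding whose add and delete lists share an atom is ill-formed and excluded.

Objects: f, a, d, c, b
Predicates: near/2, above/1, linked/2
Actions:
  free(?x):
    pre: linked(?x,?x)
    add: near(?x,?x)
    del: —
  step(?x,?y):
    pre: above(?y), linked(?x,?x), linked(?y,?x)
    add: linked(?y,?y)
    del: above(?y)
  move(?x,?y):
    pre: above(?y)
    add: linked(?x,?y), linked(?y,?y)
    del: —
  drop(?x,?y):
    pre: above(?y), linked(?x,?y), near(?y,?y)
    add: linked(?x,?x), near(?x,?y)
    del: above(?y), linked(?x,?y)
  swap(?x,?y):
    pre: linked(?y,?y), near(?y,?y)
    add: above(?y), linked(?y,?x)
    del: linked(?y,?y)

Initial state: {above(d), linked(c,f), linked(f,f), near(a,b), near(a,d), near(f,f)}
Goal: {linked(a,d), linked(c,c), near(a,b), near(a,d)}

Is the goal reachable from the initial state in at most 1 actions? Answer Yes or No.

1. move(a,d)  →  {above(d), linked(a,d), linked(c,f), linked(d,d), linked(f,f), near(a,b), near(a,d), near(f,f)}
2. swap(a,f)  →  {above(d), above(f), linked(a,d), linked(c,f), linked(d,d), linked(f,a), near(a,b), near(a,d), near(f,f)}
3. drop(c,f)  →  {above(d), linked(a,d), linked(c,c), linked(d,d), linked(f,a), near(a,b), near(a,d), near(c,f), near(f,f)}
optimal plan length = 3; 3 > 1

No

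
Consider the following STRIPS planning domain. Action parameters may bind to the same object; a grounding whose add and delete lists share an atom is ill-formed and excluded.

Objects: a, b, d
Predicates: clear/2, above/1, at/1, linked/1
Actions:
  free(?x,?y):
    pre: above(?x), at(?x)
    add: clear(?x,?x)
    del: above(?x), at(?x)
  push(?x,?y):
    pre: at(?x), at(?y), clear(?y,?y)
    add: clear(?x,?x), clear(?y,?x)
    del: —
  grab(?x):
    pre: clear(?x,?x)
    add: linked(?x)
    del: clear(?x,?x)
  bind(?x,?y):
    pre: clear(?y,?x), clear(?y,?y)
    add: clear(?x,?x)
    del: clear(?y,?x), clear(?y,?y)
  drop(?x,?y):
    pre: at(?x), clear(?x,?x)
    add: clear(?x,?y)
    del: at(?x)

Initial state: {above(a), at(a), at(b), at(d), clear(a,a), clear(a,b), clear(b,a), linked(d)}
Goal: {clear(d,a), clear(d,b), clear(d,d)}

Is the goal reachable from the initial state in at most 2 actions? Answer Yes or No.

No

1. push(d,a)  →  {above(a), at(a), at(b), at(d), clear(a,a), clear(a,b), clear(a,d), clear(b,a), clear(d,d), linked(d)}
2. push(a,d)  →  {above(a), at(a), at(b), at(d), clear(a,a), clear(a,b), clear(a,d), clear(b,a), clear(d,a), clear(d,d), linked(d)}
3. push(b,d)  →  {above(a), at(a), at(b), at(d), clear(a,a), clear(a,b), clear(a,d), clear(b,a), clear(b,b), clear(d,a), clear(d,b), clear(d,d), linked(d)}
optimal plan length = 3; 3 > 2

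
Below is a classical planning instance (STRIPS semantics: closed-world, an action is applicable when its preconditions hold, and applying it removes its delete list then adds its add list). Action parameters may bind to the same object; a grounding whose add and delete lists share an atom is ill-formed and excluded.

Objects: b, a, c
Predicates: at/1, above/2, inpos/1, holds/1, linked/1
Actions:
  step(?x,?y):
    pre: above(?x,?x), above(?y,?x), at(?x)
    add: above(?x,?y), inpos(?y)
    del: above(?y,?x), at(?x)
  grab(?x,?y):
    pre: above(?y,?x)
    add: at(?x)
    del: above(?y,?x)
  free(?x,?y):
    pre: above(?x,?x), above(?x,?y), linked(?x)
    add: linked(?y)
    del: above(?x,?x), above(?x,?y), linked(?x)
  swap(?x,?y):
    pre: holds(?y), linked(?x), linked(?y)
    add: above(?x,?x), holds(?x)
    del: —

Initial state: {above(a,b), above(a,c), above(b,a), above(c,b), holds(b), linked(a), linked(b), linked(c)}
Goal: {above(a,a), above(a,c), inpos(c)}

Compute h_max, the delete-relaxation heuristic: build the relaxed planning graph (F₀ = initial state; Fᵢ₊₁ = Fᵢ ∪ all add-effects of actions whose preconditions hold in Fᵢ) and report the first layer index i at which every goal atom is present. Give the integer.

F0 = init (8 atoms)
F1 = F0 ∪ {above(a,a), above(b,b), above(c,c), at(a), at(b), at(c), holds(a), holds(c)}  (16 atoms)
F2 = F1 ∪ {above(b,c), above(c,a), inpos(a), inpos(b), inpos(c)}  (21 atoms)
goal ⊆ F2  ⇒  h_max = 2

2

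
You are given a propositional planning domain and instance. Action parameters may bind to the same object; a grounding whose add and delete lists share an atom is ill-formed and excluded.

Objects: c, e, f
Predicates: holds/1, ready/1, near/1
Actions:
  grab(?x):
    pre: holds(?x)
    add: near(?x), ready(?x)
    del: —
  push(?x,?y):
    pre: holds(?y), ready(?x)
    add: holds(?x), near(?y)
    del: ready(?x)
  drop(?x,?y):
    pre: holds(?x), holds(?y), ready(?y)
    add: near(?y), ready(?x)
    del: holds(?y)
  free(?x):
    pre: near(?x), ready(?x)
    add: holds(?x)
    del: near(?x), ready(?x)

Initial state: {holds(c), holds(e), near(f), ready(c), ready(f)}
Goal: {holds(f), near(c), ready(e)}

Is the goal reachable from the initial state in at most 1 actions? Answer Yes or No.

No

1. grab(e)  →  {holds(c), holds(e), near(e), near(f), ready(c), ready(e), ready(f)}
2. push(f,c)  →  {holds(c), holds(e), holds(f), near(c), near(e), near(f), ready(c), ready(e)}
optimal plan length = 2; 2 > 1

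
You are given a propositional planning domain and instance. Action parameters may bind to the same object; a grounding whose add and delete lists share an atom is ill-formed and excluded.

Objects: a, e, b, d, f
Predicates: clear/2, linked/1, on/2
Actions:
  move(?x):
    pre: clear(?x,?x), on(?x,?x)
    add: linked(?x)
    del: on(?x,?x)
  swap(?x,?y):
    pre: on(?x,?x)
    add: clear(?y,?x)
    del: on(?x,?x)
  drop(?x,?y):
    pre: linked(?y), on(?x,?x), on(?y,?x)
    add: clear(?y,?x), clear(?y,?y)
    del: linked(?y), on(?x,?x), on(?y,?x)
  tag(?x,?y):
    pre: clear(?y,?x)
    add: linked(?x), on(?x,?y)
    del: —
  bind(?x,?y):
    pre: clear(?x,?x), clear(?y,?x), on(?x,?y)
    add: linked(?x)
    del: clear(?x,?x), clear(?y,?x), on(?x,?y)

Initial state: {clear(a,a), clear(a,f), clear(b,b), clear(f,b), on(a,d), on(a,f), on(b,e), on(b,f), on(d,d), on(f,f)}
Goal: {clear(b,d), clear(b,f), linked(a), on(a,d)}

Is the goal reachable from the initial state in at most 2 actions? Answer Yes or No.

1. swap(d,b)  →  {clear(a,a), clear(a,f), clear(b,b), clear(b,d), clear(f,b), on(a,d), on(a,f), on(b,e), on(b,f), on(f,f)}
2. swap(f,b)  →  {clear(a,a), clear(a,f), clear(b,b), clear(b,d), clear(b,f), clear(f,b), on(a,d), on(a,f), on(b,e), on(b,f)}
3. tag(a,a)  →  {clear(a,a), clear(a,f), clear(b,b), clear(b,d), clear(b,f), clear(f,b), linked(a), on(a,a), on(a,d), on(a,f), on(b,e), on(b,f)}
optimal plan length = 3; 3 > 2

No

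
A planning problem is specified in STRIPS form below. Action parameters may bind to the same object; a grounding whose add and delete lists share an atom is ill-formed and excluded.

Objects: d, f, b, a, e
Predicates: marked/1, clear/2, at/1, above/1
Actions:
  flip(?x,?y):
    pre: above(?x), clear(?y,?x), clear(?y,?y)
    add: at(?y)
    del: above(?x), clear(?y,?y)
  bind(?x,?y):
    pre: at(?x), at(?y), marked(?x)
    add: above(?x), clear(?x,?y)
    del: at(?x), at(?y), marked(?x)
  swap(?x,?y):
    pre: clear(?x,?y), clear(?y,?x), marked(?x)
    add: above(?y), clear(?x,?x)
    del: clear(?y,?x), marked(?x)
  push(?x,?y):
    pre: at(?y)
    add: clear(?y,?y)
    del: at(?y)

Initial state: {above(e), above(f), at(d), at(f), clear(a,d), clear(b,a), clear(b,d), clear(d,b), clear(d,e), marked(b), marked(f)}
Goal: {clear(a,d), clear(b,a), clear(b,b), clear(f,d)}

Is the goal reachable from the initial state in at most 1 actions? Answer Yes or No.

1. bind(f,d)  →  {above(e), above(f), clear(a,d), clear(b,a), clear(b,d), clear(d,b), clear(d,e), clear(f,d), marked(b)}
2. swap(b,d)  →  {above(d), above(e), above(f), clear(a,d), clear(b,a), clear(b,b), clear(b,d), clear(d,e), clear(f,d)}
optimal plan length = 2; 2 > 1

No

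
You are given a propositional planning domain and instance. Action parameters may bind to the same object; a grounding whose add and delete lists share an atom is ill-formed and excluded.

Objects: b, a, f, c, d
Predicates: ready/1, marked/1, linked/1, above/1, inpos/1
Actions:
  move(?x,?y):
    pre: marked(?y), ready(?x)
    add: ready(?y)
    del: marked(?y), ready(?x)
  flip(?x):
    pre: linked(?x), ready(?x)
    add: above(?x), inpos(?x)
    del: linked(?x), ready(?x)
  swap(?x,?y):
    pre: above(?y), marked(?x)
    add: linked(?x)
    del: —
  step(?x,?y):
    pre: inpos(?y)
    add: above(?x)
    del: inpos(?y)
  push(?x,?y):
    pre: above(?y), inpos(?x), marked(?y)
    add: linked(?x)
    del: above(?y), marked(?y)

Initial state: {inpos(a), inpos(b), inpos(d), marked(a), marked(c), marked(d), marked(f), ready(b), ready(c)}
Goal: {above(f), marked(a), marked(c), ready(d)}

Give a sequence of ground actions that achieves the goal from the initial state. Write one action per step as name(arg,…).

1. move(b,d)  →  {inpos(a), inpos(b), inpos(d), marked(a), marked(c), marked(f), ready(c), ready(d)}
2. step(f,b)  →  {above(f), inpos(a), inpos(d), marked(a), marked(c), marked(f), ready(c), ready(d)}

move(b,d); step(f,b)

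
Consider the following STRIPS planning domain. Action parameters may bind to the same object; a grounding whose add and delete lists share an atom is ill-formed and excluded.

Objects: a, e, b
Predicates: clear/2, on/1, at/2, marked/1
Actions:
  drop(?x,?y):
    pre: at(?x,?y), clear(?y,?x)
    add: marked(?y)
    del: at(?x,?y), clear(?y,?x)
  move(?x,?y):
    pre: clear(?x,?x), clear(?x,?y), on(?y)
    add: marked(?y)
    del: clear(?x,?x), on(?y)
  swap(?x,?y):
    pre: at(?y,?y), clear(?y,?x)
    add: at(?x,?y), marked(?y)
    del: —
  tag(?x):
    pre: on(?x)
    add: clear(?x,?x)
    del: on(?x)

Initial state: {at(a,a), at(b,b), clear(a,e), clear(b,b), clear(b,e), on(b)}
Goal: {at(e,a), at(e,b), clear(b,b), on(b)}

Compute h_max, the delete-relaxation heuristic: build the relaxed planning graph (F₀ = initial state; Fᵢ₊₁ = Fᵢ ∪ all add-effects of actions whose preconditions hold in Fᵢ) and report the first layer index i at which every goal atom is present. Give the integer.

F0 = init (6 atoms)
F1 = F0 ∪ {at(e,a), at(e,b), marked(a), marked(b)}  (10 atoms)
goal ⊆ F1  ⇒  h_max = 1

1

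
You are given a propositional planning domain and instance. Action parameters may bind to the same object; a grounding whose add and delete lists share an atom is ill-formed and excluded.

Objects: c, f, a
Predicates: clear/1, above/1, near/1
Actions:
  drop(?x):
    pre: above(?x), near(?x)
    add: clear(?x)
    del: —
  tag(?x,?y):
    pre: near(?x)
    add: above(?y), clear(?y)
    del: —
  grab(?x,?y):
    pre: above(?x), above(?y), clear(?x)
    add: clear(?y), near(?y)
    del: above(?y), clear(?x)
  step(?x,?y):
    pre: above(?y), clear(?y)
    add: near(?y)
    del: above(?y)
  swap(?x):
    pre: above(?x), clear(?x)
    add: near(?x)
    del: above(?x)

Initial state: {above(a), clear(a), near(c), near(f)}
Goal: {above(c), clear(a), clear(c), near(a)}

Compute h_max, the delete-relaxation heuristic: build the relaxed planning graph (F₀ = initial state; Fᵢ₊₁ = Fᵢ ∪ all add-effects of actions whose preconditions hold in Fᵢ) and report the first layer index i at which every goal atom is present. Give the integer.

1

F0 = init (4 atoms)
F1 = F0 ∪ {above(c), above(f), clear(c), clear(f), near(a)}  (9 atoms)
goal ⊆ F1  ⇒  h_max = 1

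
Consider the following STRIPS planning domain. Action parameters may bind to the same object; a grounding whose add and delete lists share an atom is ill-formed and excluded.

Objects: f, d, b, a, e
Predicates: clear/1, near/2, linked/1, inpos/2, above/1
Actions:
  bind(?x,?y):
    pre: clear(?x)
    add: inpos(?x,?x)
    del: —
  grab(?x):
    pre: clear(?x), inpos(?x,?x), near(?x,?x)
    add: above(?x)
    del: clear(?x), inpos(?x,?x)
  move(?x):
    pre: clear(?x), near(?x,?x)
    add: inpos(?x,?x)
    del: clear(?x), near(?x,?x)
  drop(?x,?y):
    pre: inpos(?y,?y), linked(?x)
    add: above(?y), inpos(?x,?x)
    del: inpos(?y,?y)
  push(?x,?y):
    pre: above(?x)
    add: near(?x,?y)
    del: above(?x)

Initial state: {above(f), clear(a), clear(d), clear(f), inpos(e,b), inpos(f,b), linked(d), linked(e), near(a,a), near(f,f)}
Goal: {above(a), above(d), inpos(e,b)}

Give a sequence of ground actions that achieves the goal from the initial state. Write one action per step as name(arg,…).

bind(a,f); drop(d,a); drop(e,d)

1. bind(a,f)  →  {above(f), clear(a), clear(d), clear(f), inpos(a,a), inpos(e,b), inpos(f,b), linked(d), linked(e), near(a,a), near(f,f)}
2. drop(d,a)  →  {above(a), above(f), clear(a), clear(d), clear(f), inpos(d,d), inpos(e,b), inpos(f,b), linked(d), linked(e), near(a,a), near(f,f)}
3. drop(e,d)  →  {above(a), above(d), above(f), clear(a), clear(d), clear(f), inpos(e,b), inpos(e,e), inpos(f,b), linked(d), linked(e), near(a,a), near(f,f)}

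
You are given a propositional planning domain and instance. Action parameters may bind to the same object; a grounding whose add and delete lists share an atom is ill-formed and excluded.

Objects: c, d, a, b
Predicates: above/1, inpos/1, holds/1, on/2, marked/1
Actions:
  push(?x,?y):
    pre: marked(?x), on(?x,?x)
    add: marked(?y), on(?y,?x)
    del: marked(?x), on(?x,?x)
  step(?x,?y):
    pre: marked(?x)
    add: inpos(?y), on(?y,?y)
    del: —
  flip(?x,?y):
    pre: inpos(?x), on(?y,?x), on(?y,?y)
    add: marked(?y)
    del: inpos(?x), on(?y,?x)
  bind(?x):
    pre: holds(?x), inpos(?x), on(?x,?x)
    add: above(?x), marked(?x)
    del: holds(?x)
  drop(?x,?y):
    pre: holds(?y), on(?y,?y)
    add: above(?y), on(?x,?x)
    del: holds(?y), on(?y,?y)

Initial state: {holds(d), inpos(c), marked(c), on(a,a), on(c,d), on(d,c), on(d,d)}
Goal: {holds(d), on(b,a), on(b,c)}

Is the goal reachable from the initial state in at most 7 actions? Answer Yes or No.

1. step(c,c)  →  {holds(d), inpos(c), marked(c), on(a,a), on(c,c), on(c,d), on(d,c), on(d,d)}
2. push(c,b)  →  {holds(d), inpos(c), marked(b), on(a,a), on(b,c), on(c,d), on(d,c), on(d,d)}
3. step(b,b)  →  {holds(d), inpos(b), inpos(c), marked(b), on(a,a), on(b,b), on(b,c), on(c,d), on(d,c), on(d,d)}
4. push(b,a)  →  {holds(d), inpos(b), inpos(c), marked(a), on(a,a), on(a,b), on(b,c), on(c,d), on(d,c), on(d,d)}
5. push(a,b)  →  {holds(d), inpos(b), inpos(c), marked(b), on(a,b), on(b,a), on(b,c), on(c,d), on(d,c), on(d,d)}
optimal plan length = 5; 5 ≤ 7

Yes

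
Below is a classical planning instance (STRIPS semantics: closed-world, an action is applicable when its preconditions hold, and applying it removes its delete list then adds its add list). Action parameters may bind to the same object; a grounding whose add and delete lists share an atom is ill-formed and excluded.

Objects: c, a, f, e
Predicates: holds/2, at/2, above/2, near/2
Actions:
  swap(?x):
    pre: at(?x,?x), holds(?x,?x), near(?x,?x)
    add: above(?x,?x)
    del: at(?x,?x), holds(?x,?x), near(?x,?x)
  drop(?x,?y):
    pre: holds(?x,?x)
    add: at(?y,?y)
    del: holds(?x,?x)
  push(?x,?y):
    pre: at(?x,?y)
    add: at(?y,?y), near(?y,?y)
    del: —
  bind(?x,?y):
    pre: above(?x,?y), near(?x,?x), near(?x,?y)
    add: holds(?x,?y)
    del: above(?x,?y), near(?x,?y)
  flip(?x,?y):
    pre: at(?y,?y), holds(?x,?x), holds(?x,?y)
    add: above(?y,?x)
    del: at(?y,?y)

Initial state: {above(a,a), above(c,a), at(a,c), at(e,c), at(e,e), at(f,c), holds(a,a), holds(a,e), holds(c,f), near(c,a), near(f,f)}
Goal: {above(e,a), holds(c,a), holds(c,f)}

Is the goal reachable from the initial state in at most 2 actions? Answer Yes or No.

1. push(a,c)  →  {above(a,a), above(c,a), at(a,c), at(c,c), at(e,c), at(e,e), at(f,c), holds(a,a), holds(a,e), holds(c,f), near(c,a), near(c,c), near(f,f)}
2. bind(c,a)  →  {above(a,a), at(a,c), at(c,c), at(e,c), at(e,e), at(f,c), holds(a,a), holds(a,e), holds(c,a), holds(c,f), near(c,c), near(f,f)}
3. flip(a,e)  →  {above(a,a), above(e,a), at(a,c), at(c,c), at(e,c), at(f,c), holds(a,a), holds(a,e), holds(c,a), holds(c,f), near(c,c), near(f,f)}
optimal plan length = 3; 3 > 2

No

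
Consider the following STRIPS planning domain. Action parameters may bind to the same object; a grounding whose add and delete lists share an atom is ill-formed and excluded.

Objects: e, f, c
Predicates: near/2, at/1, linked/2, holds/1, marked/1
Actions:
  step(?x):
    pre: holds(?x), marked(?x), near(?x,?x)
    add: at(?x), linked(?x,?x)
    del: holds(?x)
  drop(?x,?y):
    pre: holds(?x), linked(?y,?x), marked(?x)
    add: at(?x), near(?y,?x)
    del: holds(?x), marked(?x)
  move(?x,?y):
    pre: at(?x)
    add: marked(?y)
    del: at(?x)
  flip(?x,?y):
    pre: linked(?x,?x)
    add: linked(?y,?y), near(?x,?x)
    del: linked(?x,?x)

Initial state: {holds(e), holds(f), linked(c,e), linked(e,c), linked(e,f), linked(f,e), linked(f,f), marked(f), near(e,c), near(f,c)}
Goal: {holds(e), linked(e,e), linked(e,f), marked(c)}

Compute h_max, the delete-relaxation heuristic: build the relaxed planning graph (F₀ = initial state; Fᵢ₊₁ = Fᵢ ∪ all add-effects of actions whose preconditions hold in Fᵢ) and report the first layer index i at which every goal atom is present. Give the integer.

F0 = init (10 atoms)
F1 = F0 ∪ {at(f), linked(c,c), linked(e,e), near(e,f), near(f,f)}  (15 atoms)
F2 = F1 ∪ {marked(c), marked(e), near(c,c), near(e,e)}  (19 atoms)
goal ⊆ F2  ⇒  h_max = 2

2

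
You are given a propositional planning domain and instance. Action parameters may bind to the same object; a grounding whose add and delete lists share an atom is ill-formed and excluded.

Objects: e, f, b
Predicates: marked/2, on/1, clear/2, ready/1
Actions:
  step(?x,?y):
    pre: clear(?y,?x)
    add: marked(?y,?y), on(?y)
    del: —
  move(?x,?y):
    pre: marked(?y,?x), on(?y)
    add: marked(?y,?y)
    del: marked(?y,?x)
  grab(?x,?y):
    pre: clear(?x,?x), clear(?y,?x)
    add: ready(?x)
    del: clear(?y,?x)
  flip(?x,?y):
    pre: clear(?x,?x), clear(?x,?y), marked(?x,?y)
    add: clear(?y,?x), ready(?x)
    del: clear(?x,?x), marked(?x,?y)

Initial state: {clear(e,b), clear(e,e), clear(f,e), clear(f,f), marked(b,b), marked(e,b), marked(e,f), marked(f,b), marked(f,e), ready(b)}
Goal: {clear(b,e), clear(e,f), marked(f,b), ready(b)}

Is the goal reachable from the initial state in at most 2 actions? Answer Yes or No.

Yes

1. flip(e,b)  →  {clear(b,e), clear(e,b), clear(f,e), clear(f,f), marked(b,b), marked(e,f), marked(f,b), marked(f,e), ready(b), ready(e)}
2. flip(f,e)  →  {clear(b,e), clear(e,b), clear(e,f), clear(f,e), marked(b,b), marked(e,f), marked(f,b), ready(b), ready(e), ready(f)}
optimal plan length = 2; 2 ≤ 2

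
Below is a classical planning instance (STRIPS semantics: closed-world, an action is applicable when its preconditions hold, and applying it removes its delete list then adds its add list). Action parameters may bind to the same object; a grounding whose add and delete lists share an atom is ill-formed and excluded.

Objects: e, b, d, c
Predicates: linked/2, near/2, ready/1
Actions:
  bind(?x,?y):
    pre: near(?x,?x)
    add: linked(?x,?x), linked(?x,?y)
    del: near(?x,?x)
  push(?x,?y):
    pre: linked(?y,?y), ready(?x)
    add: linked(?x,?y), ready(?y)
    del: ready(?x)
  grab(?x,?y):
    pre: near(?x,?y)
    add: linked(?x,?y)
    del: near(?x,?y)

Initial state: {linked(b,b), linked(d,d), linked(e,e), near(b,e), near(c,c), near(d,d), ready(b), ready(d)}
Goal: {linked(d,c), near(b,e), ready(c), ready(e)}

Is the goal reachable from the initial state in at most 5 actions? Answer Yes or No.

1. bind(c,e)  →  {linked(b,b), linked(c,c), linked(c,e), linked(d,d), linked(e,e), near(b,e), near(d,d), ready(b), ready(d)}
2. push(b,e)  →  {linked(b,b), linked(b,e), linked(c,c), linked(c,e), linked(d,d), linked(e,e), near(b,e), near(d,d), ready(d), ready(e)}
3. push(d,c)  →  {linked(b,b), linked(b,e), linked(c,c), linked(c,e), linked(d,c), linked(d,d), linked(e,e), near(b,e), near(d,d), ready(c), ready(e)}
optimal plan length = 3; 3 ≤ 5

Yes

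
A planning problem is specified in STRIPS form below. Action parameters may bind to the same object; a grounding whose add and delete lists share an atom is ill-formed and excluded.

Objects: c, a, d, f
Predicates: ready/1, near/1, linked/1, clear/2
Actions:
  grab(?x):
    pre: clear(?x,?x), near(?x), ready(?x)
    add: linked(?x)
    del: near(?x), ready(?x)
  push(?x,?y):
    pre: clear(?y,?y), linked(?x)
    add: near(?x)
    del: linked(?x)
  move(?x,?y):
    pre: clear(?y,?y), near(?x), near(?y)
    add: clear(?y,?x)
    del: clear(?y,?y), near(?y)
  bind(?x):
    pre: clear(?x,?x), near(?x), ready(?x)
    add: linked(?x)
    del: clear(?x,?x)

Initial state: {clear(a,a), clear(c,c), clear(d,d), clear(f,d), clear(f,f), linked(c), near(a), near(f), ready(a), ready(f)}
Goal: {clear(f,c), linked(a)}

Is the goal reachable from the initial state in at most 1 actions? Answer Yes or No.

1. grab(a)  →  {clear(a,a), clear(c,c), clear(d,d), clear(f,d), clear(f,f), linked(a), linked(c), near(f), ready(f)}
2. push(c,c)  →  {clear(a,a), clear(c,c), clear(d,d), clear(f,d), clear(f,f), linked(a), near(c), near(f), ready(f)}
3. move(c,f)  →  {clear(a,a), clear(c,c), clear(d,d), clear(f,c), clear(f,d), linked(a), near(c), ready(f)}
optimal plan length = 3; 3 > 1

No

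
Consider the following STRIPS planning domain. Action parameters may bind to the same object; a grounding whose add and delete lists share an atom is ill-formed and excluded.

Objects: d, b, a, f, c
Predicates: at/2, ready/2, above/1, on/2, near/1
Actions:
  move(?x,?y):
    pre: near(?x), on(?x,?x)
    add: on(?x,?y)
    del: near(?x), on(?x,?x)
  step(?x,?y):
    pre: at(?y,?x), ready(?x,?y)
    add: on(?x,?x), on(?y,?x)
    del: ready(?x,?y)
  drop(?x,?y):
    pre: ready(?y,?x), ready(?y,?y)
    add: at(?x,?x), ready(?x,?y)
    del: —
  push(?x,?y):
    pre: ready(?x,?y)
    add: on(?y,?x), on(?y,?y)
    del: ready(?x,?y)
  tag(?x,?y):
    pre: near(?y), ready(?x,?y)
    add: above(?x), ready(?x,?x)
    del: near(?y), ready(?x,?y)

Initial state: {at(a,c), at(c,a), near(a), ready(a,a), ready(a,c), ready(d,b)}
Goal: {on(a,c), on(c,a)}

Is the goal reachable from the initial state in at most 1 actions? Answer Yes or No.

No

1. step(a,c)  →  {at(a,c), at(c,a), near(a), on(a,a), on(c,a), ready(a,a), ready(d,b)}
2. move(a,c)  →  {at(a,c), at(c,a), on(a,c), on(c,a), ready(a,a), ready(d,b)}
optimal plan length = 2; 2 > 1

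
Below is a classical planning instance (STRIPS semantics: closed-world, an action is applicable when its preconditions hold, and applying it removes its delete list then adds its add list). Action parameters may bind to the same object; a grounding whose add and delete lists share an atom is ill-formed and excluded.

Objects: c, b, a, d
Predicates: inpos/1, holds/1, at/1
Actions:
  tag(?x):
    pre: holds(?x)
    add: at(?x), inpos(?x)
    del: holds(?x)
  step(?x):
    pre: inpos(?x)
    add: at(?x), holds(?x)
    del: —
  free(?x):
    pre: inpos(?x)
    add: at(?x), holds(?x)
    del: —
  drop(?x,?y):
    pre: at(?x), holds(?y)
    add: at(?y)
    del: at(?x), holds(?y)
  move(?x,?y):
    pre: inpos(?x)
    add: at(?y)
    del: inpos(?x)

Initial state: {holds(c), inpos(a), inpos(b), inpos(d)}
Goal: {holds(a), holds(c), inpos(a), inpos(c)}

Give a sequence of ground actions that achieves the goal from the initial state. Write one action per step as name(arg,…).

tag(c); step(c); step(a)

1. tag(c)  →  {at(c), inpos(a), inpos(b), inpos(c), inpos(d)}
2. step(c)  →  {at(c), holds(c), inpos(a), inpos(b), inpos(c), inpos(d)}
3. step(a)  →  {at(a), at(c), holds(a), holds(c), inpos(a), inpos(b), inpos(c), inpos(d)}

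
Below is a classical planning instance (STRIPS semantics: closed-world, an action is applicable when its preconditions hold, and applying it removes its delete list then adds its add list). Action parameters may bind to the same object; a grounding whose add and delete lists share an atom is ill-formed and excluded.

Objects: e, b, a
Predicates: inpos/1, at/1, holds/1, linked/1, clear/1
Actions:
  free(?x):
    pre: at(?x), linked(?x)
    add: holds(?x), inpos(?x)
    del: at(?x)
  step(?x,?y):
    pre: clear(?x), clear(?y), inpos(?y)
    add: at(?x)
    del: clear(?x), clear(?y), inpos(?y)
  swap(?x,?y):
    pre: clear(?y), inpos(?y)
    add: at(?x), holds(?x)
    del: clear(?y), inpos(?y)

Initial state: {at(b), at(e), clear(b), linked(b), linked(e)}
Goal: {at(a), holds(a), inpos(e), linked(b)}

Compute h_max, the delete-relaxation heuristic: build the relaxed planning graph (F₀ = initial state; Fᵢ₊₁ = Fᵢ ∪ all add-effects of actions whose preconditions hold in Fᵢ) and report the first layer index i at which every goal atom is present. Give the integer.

F0 = init (5 atoms)
F1 = F0 ∪ {holds(b), holds(e), inpos(b), inpos(e)}  (9 atoms)
F2 = F1 ∪ {at(a), holds(a)}  (11 atoms)
goal ⊆ F2  ⇒  h_max = 2

2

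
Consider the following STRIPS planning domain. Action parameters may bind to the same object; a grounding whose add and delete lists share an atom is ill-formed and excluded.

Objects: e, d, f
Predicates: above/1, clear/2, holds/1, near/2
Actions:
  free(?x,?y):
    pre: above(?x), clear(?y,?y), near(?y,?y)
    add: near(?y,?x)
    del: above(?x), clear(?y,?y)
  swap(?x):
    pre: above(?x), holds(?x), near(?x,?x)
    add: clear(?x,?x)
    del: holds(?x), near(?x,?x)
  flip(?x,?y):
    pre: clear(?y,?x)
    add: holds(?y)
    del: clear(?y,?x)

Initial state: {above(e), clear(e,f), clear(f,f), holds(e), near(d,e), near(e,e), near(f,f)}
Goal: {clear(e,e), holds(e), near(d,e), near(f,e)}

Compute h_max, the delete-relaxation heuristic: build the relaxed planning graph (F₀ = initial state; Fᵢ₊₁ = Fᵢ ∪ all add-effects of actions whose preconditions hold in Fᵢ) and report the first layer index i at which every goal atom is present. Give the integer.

1

F0 = init (7 atoms)
F1 = F0 ∪ {clear(e,e), holds(f), near(f,e)}  (10 atoms)
goal ⊆ F1  ⇒  h_max = 1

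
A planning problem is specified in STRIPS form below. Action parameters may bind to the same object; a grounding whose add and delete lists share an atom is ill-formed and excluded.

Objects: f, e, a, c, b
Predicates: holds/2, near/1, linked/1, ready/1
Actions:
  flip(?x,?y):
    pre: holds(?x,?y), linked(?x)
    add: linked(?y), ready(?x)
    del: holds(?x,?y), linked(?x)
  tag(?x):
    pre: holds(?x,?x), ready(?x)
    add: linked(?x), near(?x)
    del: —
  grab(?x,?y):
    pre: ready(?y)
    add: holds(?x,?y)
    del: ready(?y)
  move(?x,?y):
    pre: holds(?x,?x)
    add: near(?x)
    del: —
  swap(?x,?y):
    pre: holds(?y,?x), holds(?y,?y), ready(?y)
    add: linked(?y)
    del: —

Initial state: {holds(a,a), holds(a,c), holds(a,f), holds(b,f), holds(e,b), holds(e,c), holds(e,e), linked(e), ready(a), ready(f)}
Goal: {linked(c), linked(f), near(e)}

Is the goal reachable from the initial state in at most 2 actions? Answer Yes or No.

1. flip(e,c)  →  {holds(a,a), holds(a,c), holds(a,f), holds(b,f), holds(e,b), holds(e,e), linked(c), ready(a), ready(e), ready(f)}
2. tag(e)  →  {holds(a,a), holds(a,c), holds(a,f), holds(b,f), holds(e,b), holds(e,e), linked(c), linked(e), near(e), ready(a), ready(e), ready(f)}
3. flip(e,b)  →  {holds(a,a), holds(a,c), holds(a,f), holds(b,f), holds(e,e), linked(b), linked(c), near(e), ready(a), ready(e), ready(f)}
4. flip(b,f)  →  {holds(a,a), holds(a,c), holds(a,f), holds(e,e), linked(c), linked(f), near(e), ready(a), ready(b), ready(e), ready(f)}
optimal plan length = 4; 4 > 2

No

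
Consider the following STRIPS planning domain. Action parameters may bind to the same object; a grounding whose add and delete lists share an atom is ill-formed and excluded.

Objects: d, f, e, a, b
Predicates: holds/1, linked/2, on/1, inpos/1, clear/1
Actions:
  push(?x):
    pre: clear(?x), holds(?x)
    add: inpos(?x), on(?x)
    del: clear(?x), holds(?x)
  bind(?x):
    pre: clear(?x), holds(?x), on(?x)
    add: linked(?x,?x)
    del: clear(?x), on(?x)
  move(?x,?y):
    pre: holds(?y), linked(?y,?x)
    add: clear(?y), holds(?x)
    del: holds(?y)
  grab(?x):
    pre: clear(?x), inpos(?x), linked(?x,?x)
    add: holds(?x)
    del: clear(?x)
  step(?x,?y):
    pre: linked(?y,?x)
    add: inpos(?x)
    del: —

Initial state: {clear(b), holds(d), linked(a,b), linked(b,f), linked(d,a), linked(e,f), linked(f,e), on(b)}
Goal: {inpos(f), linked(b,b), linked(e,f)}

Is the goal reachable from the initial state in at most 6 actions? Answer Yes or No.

Yes

1. move(a,d)  →  {clear(b), clear(d), holds(a), linked(a,b), linked(b,f), linked(d,a), linked(e,f), linked(f,e), on(b)}
2. move(b,a)  →  {clear(a), clear(b), clear(d), holds(b), linked(a,b), linked(b,f), linked(d,a), linked(e,f), linked(f,e), on(b)}
3. bind(b)  →  {clear(a), clear(d), holds(b), linked(a,b), linked(b,b), linked(b,f), linked(d,a), linked(e,f), linked(f,e)}
4. step(f,e)  →  {clear(a), clear(d), holds(b), inpos(f), linked(a,b), linked(b,b), linked(b,f), linked(d,a), linked(e,f), linked(f,e)}
optimal plan length = 4; 4 ≤ 6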